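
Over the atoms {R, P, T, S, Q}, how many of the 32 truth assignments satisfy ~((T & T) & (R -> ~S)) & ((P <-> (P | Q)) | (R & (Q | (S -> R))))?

18

Initial set: {(~((T & T) & (R -> ~S)) & ((P <-> (P | Q)) | (R & (Q | (S -> R)))))}.
(~((T & T) & (R -> ~S)) & ((P <-> (P | Q)) | (R & (Q | (S -> R))))): α-rule — add ~((T & T) & (R -> ~S)), ((P <-> (P | Q)) | (R & (Q | (S -> R)))).
~((T & T) & (R -> ~S)): β-rule — branch into ~(T & T)  //  ~(R -> ~S).
  branch 1 (add ~(T & T)):
    ((P <-> (P | Q)) | (R & (Q | (S -> R)))): β-rule — branch into (P <-> (P | Q))  //  (R & (Q | (S -> R))).
      branch 1.1 (add (P <-> (P | Q))):
        ~(T & T): β-rule — branch into ~T  //  ~T.
          branch 1.1.1 (add ~T):
            (P <-> (P | Q)): β-rule — branch into P, (P | Q)  //  ~P, ~(P | Q).
              branch 1.1.1.1 (add P, (P | Q)):
                (P | Q): β-rule — branch into P  //  Q.
                  branch 1.1.1.1.1 (add P):
                    ○ open, literals {P=T, T=F}.
                  branch 1.1.1.1.2 (add Q):
                    ○ open, literals {P=T, Q=T, T=F}.
              branch 1.1.1.2 (add ~P, ~(P | Q)):
                ~(P | Q): α-rule — add ~P, ~Q.
                ○ open, literals {P=F, Q=F, T=F}.
          branch 1.1.2 (add ~T):
            (P <-> (P | Q)): β-rule — branch into P, (P | Q)  //  ~P, ~(P | Q).
              branch 1.1.2.1 (add P, (P | Q)):
                (P | Q): β-rule — branch into P  //  Q.
                  branch 1.1.2.1.1 (add P):
                    ○ open, literals {P=T, T=F}.
                  branch 1.1.2.1.2 (add Q):
                    ○ open, literals {P=T, Q=T, T=F}.
              branch 1.1.2.2 (add ~P, ~(P | Q)):
                ~(P | Q): α-rule — add ~P, ~Q.
                ○ open, literals {P=F, Q=F, T=F}.
      branch 1.2 (add (R & (Q | (S -> R)))):
        (R & (Q | (S -> R))): α-rule — add R, (Q | (S -> R)).
        ~(T & T): β-rule — branch into ~T  //  ~T.
          branch 1.2.1 (add ~T):
            (Q | (S -> R)): β-rule — branch into Q  //  (S -> R).
              branch 1.2.1.1 (add Q):
                ○ open, literals {Q=T, R=T, T=F}.
              branch 1.2.1.2 (add (S -> R)):
                (S -> R): β-rule — branch into ~S  //  R.
                  branch 1.2.1.2.1 (add ~S):
                    ○ open, literals {R=T, S=F, T=F}.
                  branch 1.2.1.2.2 (add R):
                    ○ open, literals {R=T, T=F}.
          branch 1.2.2 (add ~T):
            (Q | (S -> R)): β-rule — branch into Q  //  (S -> R).
              branch 1.2.2.1 (add Q):
                ○ open, literals {Q=T, R=T, T=F}.
              branch 1.2.2.2 (add (S -> R)):
                (S -> R): β-rule — branch into ~S  //  R.
                  branch 1.2.2.2.1 (add ~S):
                    ○ open, literals {R=T, S=F, T=F}.
                  branch 1.2.2.2.2 (add R):
                    ○ open, literals {R=T, T=F}.
  branch 2 (add ~(R -> ~S)):
    ~(R -> ~S): α-rule — add R, ~~S.
    ((P <-> (P | Q)) | (R & (Q | (S -> R)))): β-rule — branch into (P <-> (P | Q))  //  (R & (Q | (S -> R))).
      branch 2.1 (add (P <-> (P | Q))):
        (P <-> (P | Q)): β-rule — branch into P, (P | Q)  //  ~P, ~(P | Q).
          branch 2.1.1 (add P, (P | Q)):
            (P | Q): β-rule — branch into P  //  Q.
              branch 2.1.1.1 (add P):
                ○ open, literals {P=T, R=T, S=T}.
              branch 2.1.1.2 (add Q):
                ○ open, literals {P=T, Q=T, R=T, S=T}.
          branch 2.1.2 (add ~P, ~(P | Q)):
            ~(P | Q): α-rule — add ~P, ~Q.
            ○ open, literals {P=F, Q=F, R=T, S=T}.
      branch 2.2 (add (R & (Q | (S -> R)))):
        (R & (Q | (S -> R))): α-rule — add R, (Q | (S -> R)).
        (Q | (S -> R)): β-rule — branch into Q  //  (S -> R).
          branch 2.2.1 (add Q):
            ○ open, literals {Q=T, R=T, S=T}.
          branch 2.2.2 (add (S -> R)):
            (S -> R): β-rule — branch into ~S  //  R.
              branch 2.2.2.1 (add ~S):
                × closes — contains both S and ~S.
              branch 2.2.2.2 (add R):
                ○ open, literals {R=T, S=T}.
1 branch closed, 17 open.
Each open branch fixes some atoms; the unmentioned ones are free. Counting distinct full assignments: branch {P=T, T=F} (R, S, Q) contributes 8 new; branch {P=T, Q=T, T=F} (R, S) contributes 0 new; branch {P=F, Q=F, T=F} (R, S) contributes 4 new; branch {P=T, T=F} (R, S, Q) contributes 0 new; branch {P=T, Q=T, T=F} (R, S) contributes 0 new; branch {P=F, Q=F, T=F} (R, S) contributes 0 new; branch {Q=T, R=T, T=F} (P, S) contributes 2 new; branch {R=T, S=F, T=F} (P, Q) contributes 0 new; branch {R=T, T=F} (P, S, Q) contributes 0 new; branch {Q=T, R=T, T=F} (P, S) contributes 0 new; branch {R=T, S=F, T=F} (P, Q) contributes 0 new; branch {R=T, T=F} (P, S, Q) contributes 0 new; branch {P=T, R=T, S=T} (T, Q) contributes 2 new; branch {P=T, Q=T, R=T, S=T} (T) contributes 0 new; branch {P=F, Q=F, R=T, S=T} (T) contributes 1 new; branch {Q=T, R=T, S=T} (P, T) contributes 1 new; branch {R=T, S=T} (P, T, Q) contributes 0 new. Total: 18.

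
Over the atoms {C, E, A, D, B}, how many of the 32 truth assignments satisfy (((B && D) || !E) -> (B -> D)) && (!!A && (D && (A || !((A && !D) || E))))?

Initial set: {((((B && D) || !E) -> (B -> D)) && (!!A && (D && (A || !((A && !D) || E)))))}.
((((B && D) || !E) -> (B -> D)) && (!!A && (D && (A || !((A && !D) || E))))): α-rule — add (((B && D) || !E) -> (B -> D)), (!!A && (D && (A || !((A && !D) || E)))).
(!!A && (D && (A || !((A && !D) || E)))): α-rule — add !!A, (D && (A || !((A && !D) || E))).
!!A: drop double negation, giving A.
(D && (A || !((A && !D) || E))): α-rule — add D, (A || !((A && !D) || E)).
(((B && D) || !E) -> (B -> D)): β-rule — branch into !((B && D) || !E)  //  (B -> D).
  branch 1 (add !((B && D) || !E)):
    !((B && D) || !E): α-rule — add !(B && D), !!E.
    (A || !((A && !D) || E)): β-rule — branch into A  //  !((A && !D) || E).
      branch 1.1 (add A):
        !(B && D): β-rule — branch into !B  //  !D.
          branch 1.1.1 (add !B):
            ○ open, literals {A=T, B=F, D=T, E=T}.
          branch 1.1.2 (add !D):
            × closes — contains both D and !D.
      branch 1.2 (add !((A && !D) || E)):
        !((A && !D) || E): α-rule — add !(A && !D), !E.
        × closes — contains both E and !E.
  branch 2 (add (B -> D)):
    (A || !((A && !D) || E)): β-rule — branch into A  //  !((A && !D) || E).
      branch 2.1 (add A):
        (B -> D): β-rule — branch into !B  //  D.
          branch 2.1.1 (add !B):
            ○ open, literals {A=T, B=F, D=T}.
          branch 2.1.2 (add D):
            ○ open, literals {A=T, D=T}.
      branch 2.2 (add !((A && !D) || E)):
        !((A && !D) || E): α-rule — add !(A && !D), !E.
        (B -> D): β-rule — branch into !B  //  D.
          branch 2.2.1 (add !B):
            !(A && !D): β-rule — branch into !A  //  !!D.
              branch 2.2.1.1 (add !A):
                × closes — contains both A and !A.
              branch 2.2.1.2 (add !!D):
                ○ open, literals {A=T, B=F, D=T, E=F}.
          branch 2.2.2 (add D):
            !(A && !D): β-rule — branch into !A  //  !!D.
              branch 2.2.2.1 (add !A):
                × closes — contains both A and !A.
              branch 2.2.2.2 (add !!D):
                ○ open, literals {A=T, D=T, E=F}.
4 branches closed, 5 open.
Each open branch fixes some atoms; the unmentioned ones are free. Counting distinct full assignments: branch {A=T, B=F, D=T, E=T} (C) contributes 2 new; branch {A=T, B=F, D=T} (C, E) contributes 2 new; branch {A=T, D=T} (C, E, B) contributes 4 new; branch {A=T, B=F, D=T, E=F} (C) contributes 0 new; branch {A=T, D=T, E=F} (C, B) contributes 0 new. Total: 8.

8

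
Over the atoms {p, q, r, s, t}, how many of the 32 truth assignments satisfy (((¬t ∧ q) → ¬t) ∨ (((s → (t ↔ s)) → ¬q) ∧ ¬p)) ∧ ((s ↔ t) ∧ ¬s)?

8

Initial set: {T ((((¬t ∧ q) → ¬t) ∨ (((s → (t ↔ s)) → ¬q) ∧ ¬p)) ∧ ((s ↔ t) ∧ ¬s))}.
T ((((¬t ∧ q) → ¬t) ∨ (((s → (t ↔ s)) → ¬q) ∧ ¬p)) ∧ ((s ↔ t) ∧ ¬s)): α-rule — add T (((¬t ∧ q) → ¬t) ∨ (((s → (t ↔ s)) → ¬q) ∧ ¬p)), T ((s ↔ t) ∧ ¬s).
T ((s ↔ t) ∧ ¬s): α-rule — add T (s ↔ t), T ¬s.
T (((¬t ∧ q) → ¬t) ∨ (((s → (t ↔ s)) → ¬q) ∧ ¬p)): β-rule — branch into T ((¬t ∧ q) → ¬t)  //  T (((s → (t ↔ s)) → ¬q) ∧ ¬p).
  branch 1 (add T ((¬t ∧ q) → ¬t)):
    T (s ↔ t): β-rule — branch into T s, T t  //  F s, F t.
      branch 1.1 (add T s, T t):
        × closes — contains both s and ¬s.
      branch 1.2 (add F s, F t):
        T ((¬t ∧ q) → ¬t): β-rule — branch into F (¬t ∧ q)  //  T ¬t.
          branch 1.2.1 (add F (¬t ∧ q)):
            F (¬t ∧ q): β-rule — branch into F ¬t  //  F q.
              branch 1.2.1.1 (add F ¬t):
                × closes — contains both t and ¬t.
              branch 1.2.1.2 (add F q):
                ○ open, literals {q=F, s=F, t=F}.
          branch 1.2.2 (add T ¬t):
            ○ open, literals {s=F, t=F}.
  branch 2 (add T (((s → (t ↔ s)) → ¬q) ∧ ¬p)):
    T (((s → (t ↔ s)) → ¬q) ∧ ¬p): α-rule — add T ((s → (t ↔ s)) → ¬q), T ¬p.
    T (s ↔ t): β-rule — branch into T s, T t  //  F s, F t.
      branch 2.1 (add T s, T t):
        × closes — contains both s and ¬s.
      branch 2.2 (add F s, F t):
        T ((s → (t ↔ s)) → ¬q): β-rule — branch into F (s → (t ↔ s))  //  T ¬q.
          branch 2.2.1 (add F (s → (t ↔ s))):
            F (s → (t ↔ s)): α-rule — add T s, F (t ↔ s).
            × closes — contains both s and ¬s.
          branch 2.2.2 (add T ¬q):
            ○ open, literals {p=F, q=F, s=F, t=F}.
4 branches closed, 3 open.
Each open branch fixes some atoms; the unmentioned ones are free. Counting distinct full assignments: branch {q=F, s=F, t=F} (p, r) contributes 4 new; branch {s=F, t=F} (p, q, r) contributes 4 new; branch {p=F, q=F, s=F, t=F} (r) contributes 0 new. Total: 8.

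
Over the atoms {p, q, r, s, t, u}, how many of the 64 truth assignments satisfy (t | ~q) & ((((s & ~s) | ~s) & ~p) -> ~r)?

42

Initial set: {((t | ~q) & ((((s & ~s) | ~s) & ~p) -> ~r))}.
((t | ~q) & ((((s & ~s) | ~s) & ~p) -> ~r)): α-rule — add (t | ~q), ((((s & ~s) | ~s) & ~p) -> ~r).
(t | ~q): β-rule — branch into t  //  ~q.
  branch 1 (add t):
    ((((s & ~s) | ~s) & ~p) -> ~r): β-rule — branch into ~(((s & ~s) | ~s) & ~p)  //  ~r.
      branch 1.1 (add ~(((s & ~s) | ~s) & ~p)):
        ~(((s & ~s) | ~s) & ~p): β-rule — branch into ~((s & ~s) | ~s)  //  ~~p.
          branch 1.1.1 (add ~((s & ~s) | ~s)):
            ~((s & ~s) | ~s): α-rule — add ~(s & ~s), ~~s.
            ~(s & ~s): β-rule — branch into ~s  //  ~~s.
              branch 1.1.1.1 (add ~s):
                × closes — contains both s and ~s.
              branch 1.1.1.2 (add ~~s):
                ○ open, literals {s=1, t=1}.
          branch 1.1.2 (add ~~p):
            ○ open, literals {p=1, t=1}.
      branch 1.2 (add ~r):
        ○ open, literals {r=0, t=1}.
  branch 2 (add ~q):
    ((((s & ~s) | ~s) & ~p) -> ~r): β-rule — branch into ~(((s & ~s) | ~s) & ~p)  //  ~r.
      branch 2.1 (add ~(((s & ~s) | ~s) & ~p)):
        ~(((s & ~s) | ~s) & ~p): β-rule — branch into ~((s & ~s) | ~s)  //  ~~p.
          branch 2.1.1 (add ~((s & ~s) | ~s)):
            ~((s & ~s) | ~s): α-rule — add ~(s & ~s), ~~s.
            ~(s & ~s): β-rule — branch into ~s  //  ~~s.
              branch 2.1.1.1 (add ~s):
                × closes — contains both s and ~s.
              branch 2.1.1.2 (add ~~s):
                ○ open, literals {q=0, s=1}.
          branch 2.1.2 (add ~~p):
            ○ open, literals {p=1, q=0}.
      branch 2.2 (add ~r):
        ○ open, literals {q=0, r=0}.
2 branches closed, 6 open.
Each open branch fixes some atoms; the unmentioned ones are free. Counting distinct full assignments: branch {s=1, t=1} (p, q, r, u) contributes 16 new; branch {p=1, t=1} (q, r, s, u) contributes 8 new; branch {r=0, t=1} (p, q, s, u) contributes 4 new; branch {q=0, s=1} (p, r, t, u) contributes 8 new; branch {p=1, q=0} (r, s, t, u) contributes 4 new; branch {q=0, r=0} (p, s, t, u) contributes 2 new. Total: 42.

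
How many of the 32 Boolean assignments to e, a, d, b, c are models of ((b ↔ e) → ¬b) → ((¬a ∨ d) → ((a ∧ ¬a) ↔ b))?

26

Initial set: {(((b ↔ e) → ¬b) → ((¬a ∨ d) → ((a ∧ ¬a) ↔ b)))}.
(((b ↔ e) → ¬b) → ((¬a ∨ d) → ((a ∧ ¬a) ↔ b))): β-rule — branch into ¬((b ↔ e) → ¬b)  //  ((¬a ∨ d) → ((a ∧ ¬a) ↔ b)).
  branch 1 (add ¬((b ↔ e) → ¬b)):
    ¬((b ↔ e) → ¬b): α-rule — add (b ↔ e), ¬¬b.
    (b ↔ e): β-rule — branch into b, e  //  ¬b, ¬e.
      branch 1.1 (add b, e):
        ○ open, literals {b=1, e=1}.
      branch 1.2 (add ¬b, ¬e):
        × closes — contains both b and ¬b.
  branch 2 (add ((¬a ∨ d) → ((a ∧ ¬a) ↔ b))):
    ((¬a ∨ d) → ((a ∧ ¬a) ↔ b)): β-rule — branch into ¬(¬a ∨ d)  //  ((a ∧ ¬a) ↔ b).
      branch 2.1 (add ¬(¬a ∨ d)):
        ¬(¬a ∨ d): α-rule — add ¬¬a, ¬d.
        ○ open, literals {a=1, d=0}.
      branch 2.2 (add ((a ∧ ¬a) ↔ b)):
        ((a ∧ ¬a) ↔ b): β-rule — branch into (a ∧ ¬a), b  //  ¬(a ∧ ¬a), ¬b.
          branch 2.2.1 (add (a ∧ ¬a), b):
            (a ∧ ¬a): α-rule — add a, ¬a.
            × closes — contains both a and ¬a.
          branch 2.2.2 (add ¬(a ∧ ¬a), ¬b):
            ¬(a ∧ ¬a): β-rule — branch into ¬a  //  ¬¬a.
              branch 2.2.2.1 (add ¬a):
                ○ open, literals {a=0, b=0}.
              branch 2.2.2.2 (add ¬¬a):
                ○ open, literals {a=1, b=0}.
2 branches closed, 4 open.
Each open branch fixes some atoms; the unmentioned ones are free. Counting distinct full assignments: branch {b=1, e=1} (a, d, c) contributes 8 new; branch {a=1, d=0} (e, b, c) contributes 6 new; branch {a=0, b=0} (e, d, c) contributes 8 new; branch {a=1, b=0} (e, d, c) contributes 4 new. Total: 26.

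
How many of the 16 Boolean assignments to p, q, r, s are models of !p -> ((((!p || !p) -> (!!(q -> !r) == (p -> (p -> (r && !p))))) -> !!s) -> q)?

Initial set: {(!p -> ((((!p || !p) -> (!!(q -> !r) == (p -> (p -> (r && !p))))) -> !!s) -> q))}.
(!p -> ((((!p || !p) -> (!!(q -> !r) == (p -> (p -> (r && !p))))) -> !!s) -> q)): β-rule — branch into !!p  //  ((((!p || !p) -> (!!(q -> !r) == (p -> (p -> (r && !p))))) -> !!s) -> q).
  branch 1 (add !!p):
    ○ open, literals {p=1}.
  branch 2 (add ((((!p || !p) -> (!!(q -> !r) == (p -> (p -> (r && !p))))) -> !!s) -> q)):
    ((((!p || !p) -> (!!(q -> !r) == (p -> (p -> (r && !p))))) -> !!s) -> q): β-rule — branch into !(((!p || !p) -> (!!(q -> !r) == (p -> (p -> (r && !p))))) -> !!s)  //  q.
      branch 2.1 (add !(((!p || !p) -> (!!(q -> !r) == (p -> (p -> (r && !p))))) -> !!s)):
        !(((!p || !p) -> (!!(q -> !r) == (p -> (p -> (r && !p))))) -> !!s): α-rule — add ((!p || !p) -> (!!(q -> !r) == (p -> (p -> (r && !p))))), !!!s.
        !!!s: drop double negation, giving !s.
        ((!p || !p) -> (!!(q -> !r) == (p -> (p -> (r && !p))))): β-rule — branch into !(!p || !p)  //  (!!(q -> !r) == (p -> (p -> (r && !p)))).
          branch 2.1.1 (add !(!p || !p)):
            !(!p || !p): α-rule — add !!p, !!p.
            ○ open, literals {p=1, s=0}.
          branch 2.1.2 (add (!!(q -> !r) == (p -> (p -> (r && !p))))):
            (!!(q -> !r) == (p -> (p -> (r && !p)))): β-rule — branch into !!(q -> !r), (p -> (p -> (r && !p)))  //  !!!(q -> !r), !(p -> (p -> (r && !p))).
              branch 2.1.2.1 (add !!(q -> !r), (p -> (p -> (r && !p)))):
                !!(q -> !r): drop double negation, giving (q -> !r).
                (p -> (p -> (r && !p))): β-rule — branch into !p  //  (p -> (r && !p)).
                  branch 2.1.2.1.1 (add !p):
                    (q -> !r): β-rule — branch into !q  //  !r.
                      branch 2.1.2.1.1.1 (add !q):
                        ○ open, literals {p=0, q=0, s=0}.
                      branch 2.1.2.1.1.2 (add !r):
                        ○ open, literals {p=0, r=0, s=0}.
                  branch 2.1.2.1.2 (add (p -> (r && !p))):
                    (q -> !r): β-rule — branch into !q  //  !r.
                      branch 2.1.2.1.2.1 (add !q):
                        (p -> (r && !p)): β-rule — branch into !p  //  (r && !p).
                          branch 2.1.2.1.2.1.1 (add !p):
                            ○ open, literals {p=0, q=0, s=0}.
                          branch 2.1.2.1.2.1.2 (add (r && !p)):
                            (r && !p): α-rule — add r, !p.
                            ○ open, literals {p=0, q=0, r=1, s=0}.
                      branch 2.1.2.1.2.2 (add !r):
                        (p -> (r && !p)): β-rule — branch into !p  //  (r && !p).
                          branch 2.1.2.1.2.2.1 (add !p):
                            ○ open, literals {p=0, r=0, s=0}.
                          branch 2.1.2.1.2.2.2 (add (r && !p)):
                            (r && !p): α-rule — add r, !p.
                            × closes — contains both r and !r.
              branch 2.1.2.2 (add !!!(q -> !r), !(p -> (p -> (r && !p)))):
                !!!(q -> !r): drop double negation, giving !(q -> !r).
                !(p -> (p -> (r && !p))): α-rule — add p, !(p -> (r && !p)).
                !(q -> !r): α-rule — add q, !!r.
                !(p -> (r && !p)): α-rule — add p, !(r && !p).
                !(r && !p): β-rule — branch into !r  //  !!p.
                  branch 2.1.2.2.1 (add !r):
                    × closes — contains both r and !r.
                  branch 2.1.2.2.2 (add !!p):
                    ○ open, literals {p=1, q=1, r=1, s=0}.
      branch 2.2 (add q):
        ○ open, literals {q=1}.
2 branches closed, 9 open.
Each open branch fixes some atoms; the unmentioned ones are free. Counting distinct full assignments: branch {p=1} (q, r, s) contributes 8 new; branch {p=1, s=0} (q, r) contributes 0 new; branch {p=0, q=0, s=0} (r) contributes 2 new; branch {p=0, r=0, s=0} (q) contributes 1 new; branch {p=0, q=0, s=0} (r) contributes 0 new; branch {p=0, q=0, r=1, s=0} (none free) contributes 0 new; branch {p=0, r=0, s=0} (q) contributes 0 new; branch {p=1, q=1, r=1, s=0} (none free) contributes 0 new; branch {q=1} (p, r, s) contributes 3 new. Total: 14.

14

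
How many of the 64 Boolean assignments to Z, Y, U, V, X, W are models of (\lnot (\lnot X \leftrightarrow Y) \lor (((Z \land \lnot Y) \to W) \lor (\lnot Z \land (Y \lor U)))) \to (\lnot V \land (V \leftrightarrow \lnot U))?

19

Initial set: {((\lnot (\lnot X \leftrightarrow Y) \lor (((Z \land \lnot Y) \to W) \lor (\lnot Z \land (Y \lor U)))) \to (\lnot V \land (V \leftrightarrow \lnot U)))}.
((\lnot (\lnot X \leftrightarrow Y) \lor (((Z \land \lnot Y) \to W) \lor (\lnot Z \land (Y \lor U)))) \to (\lnot V \land (V \leftrightarrow \lnot U))): β-rule — branch into \lnot (\lnot (\lnot X \leftrightarrow Y) \lor (((Z \land \lnot Y) \to W) \lor (\lnot Z \land (Y \lor U))))  //  (\lnot V \land (V \leftrightarrow \lnot U)).
  branch 1 (add \lnot (\lnot (\lnot X \leftrightarrow Y) \lor (((Z \land \lnot Y) \to W) \lor (\lnot Z \land (Y \lor U))))):
    \lnot (\lnot (\lnot X \leftrightarrow Y) \lor (((Z \land \lnot Y) \to W) \lor (\lnot Z \land (Y \lor U)))): α-rule — add \lnot \lnot (\lnot X \leftrightarrow Y), \lnot (((Z \land \lnot Y) \to W) \lor (\lnot Z \land (Y \lor U))).
    \lnot (((Z \land \lnot Y) \to W) \lor (\lnot Z \land (Y \lor U))): α-rule — add \lnot ((Z \land \lnot Y) \to W), \lnot (\lnot Z \land (Y \lor U)).
    \lnot ((Z \land \lnot Y) \to W): α-rule — add (Z \land \lnot Y), \lnot W.
    (Z \land \lnot Y): α-rule — add Z, \lnot Y.
    \lnot \lnot (\lnot X \leftrightarrow Y): β-rule — branch into \lnot X, Y  //  \lnot \lnot X, \lnot Y.
      branch 1.1 (add \lnot X, Y):
        × closes — contains both Y and \lnot Y.
      branch 1.2 (add \lnot \lnot X, \lnot Y):
        \lnot (\lnot Z \land (Y \lor U)): β-rule — branch into \lnot \lnot Z  //  \lnot (Y \lor U).
          branch 1.2.1 (add \lnot \lnot Z):
            ○ open, literals {W=false, X=true, Y=false, Z=true}.
          branch 1.2.2 (add \lnot (Y \lor U)):
            \lnot (Y \lor U): α-rule — add \lnot Y, \lnot U.
            ○ open, literals {U=false, W=false, X=true, Y=false, Z=true}.
  branch 2 (add (\lnot V \land (V \leftrightarrow \lnot U))):
    (\lnot V \land (V \leftrightarrow \lnot U)): α-rule — add \lnot V, (V \leftrightarrow \lnot U).
    (V \leftrightarrow \lnot U): β-rule — branch into V, \lnot U  //  \lnot V, \lnot \lnot U.
      branch 2.1 (add V, \lnot U):
        × closes — contains both V and \lnot V.
      branch 2.2 (add \lnot V, \lnot \lnot U):
        ○ open, literals {U=true, V=false}.
2 branches closed, 3 open.
Each open branch fixes some atoms; the unmentioned ones are free. Counting distinct full assignments: branch {W=false, X=true, Y=false, Z=true} (U, V) contributes 4 new; branch {U=false, W=false, X=true, Y=false, Z=true} (V) contributes 0 new; branch {U=true, V=false} (Z, Y, X, W) contributes 15 new. Total: 19.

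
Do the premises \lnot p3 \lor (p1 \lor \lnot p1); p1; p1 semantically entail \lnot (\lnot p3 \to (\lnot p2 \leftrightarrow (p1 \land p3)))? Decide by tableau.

Initial set: {T (\lnot p3 \lor (p1 \lor \lnot p1)); T p1; T p1; F \lnot (\lnot p3 \to (\lnot p2 \leftrightarrow (p1 \land p3)))}.
T (\lnot p3 \lor (p1 \lor \lnot p1)): β-rule — branch into T \lnot p3  //  T (p1 \lor \lnot p1).
  branch 1 (add T \lnot p3):
    F \lnot (\lnot p3 \to (\lnot p2 \leftrightarrow (p1 \land p3))): β-rule — branch into F \lnot p3  //  T (\lnot p2 \leftrightarrow (p1 \land p3)).
      branch 1.1 (add F \lnot p3):
        × closes — contains both p3 and \lnot p3.
      branch 1.2 (add T (\lnot p2 \leftrightarrow (p1 \land p3))):
        T (\lnot p2 \leftrightarrow (p1 \land p3)): β-rule — branch into T \lnot p2, T (p1 \land p3)  //  F \lnot p2, F (p1 \land p3).
          branch 1.2.1 (add T \lnot p2, T (p1 \land p3)):
            T (p1 \land p3): α-rule — add T p1, T p3.
            × closes — contains both p3 and \lnot p3.
          branch 1.2.2 (add F \lnot p2, F (p1 \land p3)):
            F (p1 \land p3): β-rule — branch into F p1  //  F p3.
              branch 1.2.2.1 (add F p1):
                × closes — contains both p1 and \lnot p1.
              branch 1.2.2.2 (add F p3):
                ○ open, literals {p1=1, p2=1, p3=0}.
  branch 2 (add T (p1 \lor \lnot p1)):
    F \lnot (\lnot p3 \to (\lnot p2 \leftrightarrow (p1 \land p3))): β-rule — branch into F \lnot p3  //  T (\lnot p2 \leftrightarrow (p1 \land p3)).
      branch 2.1 (add F \lnot p3):
        T (p1 \lor \lnot p1): β-rule — branch into T p1  //  T \lnot p1.
          branch 2.1.1 (add T p1):
            ○ open, literals {p1=1, p3=1}.
          branch 2.1.2 (add T \lnot p1):
            × closes — contains both p1 and \lnot p1.
      branch 2.2 (add T (\lnot p2 \leftrightarrow (p1 \land p3))):
        T (p1 \lor \lnot p1): β-rule — branch into T p1  //  T \lnot p1.
          branch 2.2.1 (add T p1):
            T (\lnot p2 \leftrightarrow (p1 \land p3)): β-rule — branch into T \lnot p2, T (p1 \land p3)  //  F \lnot p2, F (p1 \land p3).
              branch 2.2.1.1 (add T \lnot p2, T (p1 \land p3)):
                T (p1 \land p3): α-rule — add T p1, T p3.
                ○ open, literals {p1=1, p2=0, p3=1}.
              branch 2.2.1.2 (add F \lnot p2, F (p1 \land p3)):
                F (p1 \land p3): β-rule — branch into F p1  //  F p3.
                  branch 2.2.1.2.1 (add F p1):
                    × closes — contains both p1 and \lnot p1.
                  branch 2.2.1.2.2 (add F p3):
                    ○ open, literals {p1=1, p2=1, p3=0}.
          branch 2.2.2 (add T \lnot p1):
            × closes — contains both p1 and \lnot p1.
6 branches closed, 4 open.
An open branch gives a countermodel: p1=1, p2=1, p3=0 (unmentioned atoms arbitrary); the premises hold there but the conclusion fails.

No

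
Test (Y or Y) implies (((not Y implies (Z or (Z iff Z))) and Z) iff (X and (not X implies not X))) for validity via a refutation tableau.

Assume the negation and expand:
Initial set: {not ((Y or Y) implies (((not Y implies (Z or (Z iff Z))) and Z) iff (X and (not X implies not X))))}.
not ((Y or Y) implies (((not Y implies (Z or (Z iff Z))) and Z) iff (X and (not X implies not X)))): α-rule — add (Y or Y), not (((not Y implies (Z or (Z iff Z))) and Z) iff (X and (not X implies not X))).
(Y or Y): β-rule — branch into Y  //  Y.
  branch 1 (add Y):
    not (((not Y implies (Z or (Z iff Z))) and Z) iff (X and (not X implies not X))): β-rule — branch into ((not Y implies (Z or (Z iff Z))) and Z), not (X and (not X implies not X))  //  not ((not Y implies (Z or (Z iff Z))) and Z), (X and (not X implies not X)).
      branch 1.1 (add ((not Y implies (Z or (Z iff Z))) and Z), not (X and (not X implies not X))):
        ((not Y implies (Z or (Z iff Z))) and Z): α-rule — add (not Y implies (Z or (Z iff Z))), Z.
        not (X and (not X implies not X)): β-rule — branch into not X  //  not (not X implies not X).
          branch 1.1.1 (add not X):
            (not Y implies (Z or (Z iff Z))): β-rule — branch into not not Y  //  (Z or (Z iff Z)).
              branch 1.1.1.1 (add not not Y):
                ○ open, literals {X=false, Y=true, Z=true}.
              branch 1.1.1.2 (add (Z or (Z iff Z))):
                (Z or (Z iff Z)): β-rule — branch into Z  //  (Z iff Z).
                  branch 1.1.1.2.1 (add Z):
                    ○ open, literals {X=false, Y=true, Z=true}.
                  branch 1.1.1.2.2 (add (Z iff Z)):
                    (Z iff Z): β-rule — branch into Z, Z  //  not Z, not Z.
                      branch 1.1.1.2.2.1 (add Z, Z):
                        ○ open, literals {X=false, Y=true, Z=true}.
                      branch 1.1.1.2.2.2 (add not Z, not Z):
                        × closes — contains both Z and not Z.
          branch 1.1.2 (add not (not X implies not X)):
            not (not X implies not X): α-rule — add not X, not not X.
            × closes — contains both X and not X.
      branch 1.2 (add not ((not Y implies (Z or (Z iff Z))) and Z), (X and (not X implies not X))):
        (X and (not X implies not X)): α-rule — add X, (not X implies not X).
        not ((not Y implies (Z or (Z iff Z))) and Z): β-rule — branch into not (not Y implies (Z or (Z iff Z)))  //  not Z.
          branch 1.2.1 (add not (not Y implies (Z or (Z iff Z)))):
            not (not Y implies (Z or (Z iff Z))): α-rule — add not Y, not (Z or (Z iff Z)).
            × closes — contains both Y and not Y.
          branch 1.2.2 (add not Z):
            (not X implies not X): β-rule — branch into not not X  //  not X.
              branch 1.2.2.1 (add not not X):
                ○ open, literals {X=true, Y=true, Z=false}.
              branch 1.2.2.2 (add not X):
                × closes — contains both X and not X.
  branch 2 (add Y):
    not (((not Y implies (Z or (Z iff Z))) and Z) iff (X and (not X implies not X))): β-rule — branch into ((not Y implies (Z or (Z iff Z))) and Z), not (X and (not X implies not X))  //  not ((not Y implies (Z or (Z iff Z))) and Z), (X and (not X implies not X)).
      branch 2.1 (add ((not Y implies (Z or (Z iff Z))) and Z), not (X and (not X implies not X))):
        ((not Y implies (Z or (Z iff Z))) and Z): α-rule — add (not Y implies (Z or (Z iff Z))), Z.
        not (X and (not X implies not X)): β-rule — branch into not X  //  not (not X implies not X).
          branch 2.1.1 (add not X):
            (not Y implies (Z or (Z iff Z))): β-rule — branch into not not Y  //  (Z or (Z iff Z)).
              branch 2.1.1.1 (add not not Y):
                ○ open, literals {X=false, Y=true, Z=true}.
              branch 2.1.1.2 (add (Z or (Z iff Z))):
                (Z or (Z iff Z)): β-rule — branch into Z  //  (Z iff Z).
                  branch 2.1.1.2.1 (add Z):
                    ○ open, literals {X=false, Y=true, Z=true}.
                  branch 2.1.1.2.2 (add (Z iff Z)):
                    (Z iff Z): β-rule — branch into Z, Z  //  not Z, not Z.
                      branch 2.1.1.2.2.1 (add Z, Z):
                        ○ open, literals {X=false, Y=true, Z=true}.
                      branch 2.1.1.2.2.2 (add not Z, not Z):
                        × closes — contains both Z and not Z.
          branch 2.1.2 (add not (not X implies not X)):
            not (not X implies not X): α-rule — add not X, not not X.
            × closes — contains both X and not X.
      branch 2.2 (add not ((not Y implies (Z or (Z iff Z))) and Z), (X and (not X implies not X))):
        (X and (not X implies not X)): α-rule — add X, (not X implies not X).
        not ((not Y implies (Z or (Z iff Z))) and Z): β-rule — branch into not (not Y implies (Z or (Z iff Z)))  //  not Z.
          branch 2.2.1 (add not (not Y implies (Z or (Z iff Z)))):
            not (not Y implies (Z or (Z iff Z))): α-rule — add not Y, not (Z or (Z iff Z)).
            × closes — contains both Y and not Y.
          branch 2.2.2 (add not Z):
            (not X implies not X): β-rule — branch into not not X  //  not X.
              branch 2.2.2.1 (add not not X):
                ○ open, literals {X=true, Y=true, Z=false}.
              branch 2.2.2.2 (add not X):
                × closes — contains both X and not X.
8 branches closed, 8 open.
An open branch gives a countermodel: X=false, Y=true, Z=true (unmentioned atoms arbitrary); under it the original formula is false.

Not valid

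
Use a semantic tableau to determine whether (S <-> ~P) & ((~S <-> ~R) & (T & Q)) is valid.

Assume the negation and expand:
Initial set: {~((S <-> ~P) & ((~S <-> ~R) & (T & Q)))}.
~((S <-> ~P) & ((~S <-> ~R) & (T & Q))): β-rule — branch into ~(S <-> ~P)  //  ~((~S <-> ~R) & (T & Q)).
  branch 1 (add ~(S <-> ~P)):
    ~(S <-> ~P): β-rule — branch into S, ~~P  //  ~S, ~P.
      branch 1.1 (add S, ~~P):
        ○ open, literals {P=1, S=1}.
      branch 1.2 (add ~S, ~P):
        ○ open, literals {P=0, S=0}.
  branch 2 (add ~((~S <-> ~R) & (T & Q))):
    ~((~S <-> ~R) & (T & Q)): β-rule — branch into ~(~S <-> ~R)  //  ~(T & Q).
      branch 2.1 (add ~(~S <-> ~R)):
        ~(~S <-> ~R): β-rule — branch into ~S, ~~R  //  ~~S, ~R.
          branch 2.1.1 (add ~S, ~~R):
            ○ open, literals {R=1, S=0}.
          branch 2.1.2 (add ~~S, ~R):
            ○ open, literals {R=0, S=1}.
      branch 2.2 (add ~(T & Q)):
        ~(T & Q): β-rule — branch into ~T  //  ~Q.
          branch 2.2.1 (add ~T):
            ○ open, literals {T=0}.
          branch 2.2.2 (add ~Q):
            ○ open, literals {Q=0}.
0 branches closed, 6 open.
An open branch gives a countermodel: P=1, S=1 (unmentioned atoms arbitrary); under it the original formula is false.

Not valid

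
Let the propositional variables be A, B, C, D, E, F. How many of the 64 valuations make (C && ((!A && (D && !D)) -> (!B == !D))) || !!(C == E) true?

48

Initial set: {T ((C && ((!A && (D && !D)) -> (!B == !D))) || !!(C == E))}.
T ((C && ((!A && (D && !D)) -> (!B == !D))) || !!(C == E)): β-rule — branch into T (C && ((!A && (D && !D)) -> (!B == !D)))  //  T !!(C == E).
  branch 1 (add T (C && ((!A && (D && !D)) -> (!B == !D)))):
    T (C && ((!A && (D && !D)) -> (!B == !D))): α-rule — add T C, T ((!A && (D && !D)) -> (!B == !D)).
    T ((!A && (D && !D)) -> (!B == !D)): β-rule — branch into F (!A && (D && !D))  //  T (!B == !D).
      branch 1.1 (add F (!A && (D && !D))):
        F (!A && (D && !D)): β-rule — branch into F !A  //  F (D && !D).
          branch 1.1.1 (add F !A):
            ○ open, literals {A=1, C=1}.
          branch 1.1.2 (add F (D && !D)):
            F (D && !D): β-rule — branch into F D  //  F !D.
              branch 1.1.2.1 (add F D):
                ○ open, literals {C=1, D=0}.
              branch 1.1.2.2 (add F !D):
                ○ open, literals {C=1, D=1}.
      branch 1.2 (add T (!B == !D)):
        T (!B == !D): β-rule — branch into T !B, T !D  //  F !B, F !D.
          branch 1.2.1 (add T !B, T !D):
            ○ open, literals {B=0, C=1, D=0}.
          branch 1.2.2 (add F !B, F !D):
            ○ open, literals {B=1, C=1, D=1}.
  branch 2 (add T !!(C == E)):
    T !!(C == E): drop double negation, giving T (C == E).
    T (C == E): β-rule — branch into T C, T E  //  F C, F E.
      branch 2.1 (add T C, T E):
        ○ open, literals {C=1, E=1}.
      branch 2.2 (add F C, F E):
        ○ open, literals {C=0, E=0}.
0 branches closed, 7 open.
Each open branch fixes some atoms; the unmentioned ones are free. Counting distinct full assignments: branch {A=1, C=1} (B, D, E, F) contributes 16 new; branch {C=1, D=0} (A, B, E, F) contributes 8 new; branch {C=1, D=1} (A, B, E, F) contributes 8 new; branch {B=0, C=1, D=0} (A, E, F) contributes 0 new; branch {B=1, C=1, D=1} (A, E, F) contributes 0 new; branch {C=1, E=1} (A, B, D, F) contributes 0 new; branch {C=0, E=0} (A, B, D, F) contributes 16 new. Total: 48.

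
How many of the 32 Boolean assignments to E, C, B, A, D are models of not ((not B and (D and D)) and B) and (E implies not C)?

Initial set: {(not ((not B and (D and D)) and B) and (E implies not C))}.
(not ((not B and (D and D)) and B) and (E implies not C)): α-rule — add not ((not B and (D and D)) and B), (E implies not C).
not ((not B and (D and D)) and B): β-rule — branch into not (not B and (D and D))  //  not B.
  branch 1 (add not (not B and (D and D))):
    (E implies not C): β-rule — branch into not E  //  not C.
      branch 1.1 (add not E):
        not (not B and (D and D)): β-rule — branch into not not B  //  not (D and D).
          branch 1.1.1 (add not not B):
            ○ open, literals {B=true, E=false}.
          branch 1.1.2 (add not (D and D)):
            not (D and D): β-rule — branch into not D  //  not D.
              branch 1.1.2.1 (add not D):
                ○ open, literals {D=false, E=false}.
              branch 1.1.2.2 (add not D):
                ○ open, literals {D=false, E=false}.
      branch 1.2 (add not C):
        not (not B and (D and D)): β-rule — branch into not not B  //  not (D and D).
          branch 1.2.1 (add not not B):
            ○ open, literals {B=true, C=false}.
          branch 1.2.2 (add not (D and D)):
            not (D and D): β-rule — branch into not D  //  not D.
              branch 1.2.2.1 (add not D):
                ○ open, literals {C=false, D=false}.
              branch 1.2.2.2 (add not D):
                ○ open, literals {C=false, D=false}.
  branch 2 (add not B):
    (E implies not C): β-rule — branch into not E  //  not C.
      branch 2.1 (add not E):
        ○ open, literals {B=false, E=false}.
      branch 2.2 (add not C):
        ○ open, literals {B=false, C=false}.
0 branches closed, 8 open.
Each open branch fixes some atoms; the unmentioned ones are free. Counting distinct full assignments: branch {B=true, E=false} (C, A, D) contributes 8 new; branch {D=false, E=false} (C, B, A) contributes 4 new; branch {D=false, E=false} (C, B, A) contributes 0 new; branch {B=true, C=false} (E, A, D) contributes 4 new; branch {C=false, D=false} (E, B, A) contributes 2 new; branch {C=false, D=false} (E, B, A) contributes 0 new; branch {B=false, E=false} (C, A, D) contributes 4 new; branch {B=false, C=false} (E, A, D) contributes 2 new. Total: 24.

24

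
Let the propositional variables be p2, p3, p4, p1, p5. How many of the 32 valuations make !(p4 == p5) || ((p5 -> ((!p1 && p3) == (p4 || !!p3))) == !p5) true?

Initial set: {(!(p4 == p5) || ((p5 -> ((!p1 && p3) == (p4 || !!p3))) == !p5))}.
(!(p4 == p5) || ((p5 -> ((!p1 && p3) == (p4 || !!p3))) == !p5)): β-rule — branch into !(p4 == p5)  //  ((p5 -> ((!p1 && p3) == (p4 || !!p3))) == !p5).
  branch 1 (add !(p4 == p5)):
    !(p4 == p5): β-rule — branch into p4, !p5  //  !p4, p5.
      branch 1.1 (add p4, !p5):
        ○ open, literals {p4=T, p5=F}.
      branch 1.2 (add !p4, p5):
        ○ open, literals {p4=F, p5=T}.
  branch 2 (add ((p5 -> ((!p1 && p3) == (p4 || !!p3))) == !p5)):
    ((p5 -> ((!p1 && p3) == (p4 || !!p3))) == !p5): β-rule — branch into (p5 -> ((!p1 && p3) == (p4 || !!p3))), !p5  //  !(p5 -> ((!p1 && p3) == (p4 || !!p3))), !!p5.
      branch 2.1 (add (p5 -> ((!p1 && p3) == (p4 || !!p3))), !p5):
        (p5 -> ((!p1 && p3) == (p4 || !!p3))): β-rule — branch into !p5  //  ((!p1 && p3) == (p4 || !!p3)).
          branch 2.1.1 (add !p5):
            ○ open, literals {p5=F}.
          branch 2.1.2 (add ((!p1 && p3) == (p4 || !!p3))):
            ((!p1 && p3) == (p4 || !!p3)): β-rule — branch into (!p1 && p3), (p4 || !!p3)  //  !(!p1 && p3), !(p4 || !!p3).
              branch 2.1.2.1 (add (!p1 && p3), (p4 || !!p3)):
                (!p1 && p3): α-rule — add !p1, p3.
                (p4 || !!p3): β-rule — branch into p4  //  !!p3.
                  branch 2.1.2.1.1 (add p4):
                    ○ open, literals {p1=F, p3=T, p4=T, p5=F}.
                  branch 2.1.2.1.2 (add !!p3):
                    !!p3: drop double negation, giving p3.
                    ○ open, literals {p1=F, p3=T, p5=F}.
              branch 2.1.2.2 (add !(!p1 && p3), !(p4 || !!p3)):
                !(p4 || !!p3): α-rule — add !p4, !!!p3.
                !!!p3: drop double negation, giving !p3.
                !(!p1 && p3): β-rule — branch into !!p1  //  !p3.
                  branch 2.1.2.2.1 (add !!p1):
                    ○ open, literals {p1=T, p3=F, p4=F, p5=F}.
                  branch 2.1.2.2.2 (add !p3):
                    ○ open, literals {p3=F, p4=F, p5=F}.
      branch 2.2 (add !(p5 -> ((!p1 && p3) == (p4 || !!p3))), !!p5):
        !(p5 -> ((!p1 && p3) == (p4 || !!p3))): α-rule — add p5, !((!p1 && p3) == (p4 || !!p3)).
        !((!p1 && p3) == (p4 || !!p3)): β-rule — branch into (!p1 && p3), !(p4 || !!p3)  //  !(!p1 && p3), (p4 || !!p3).
          branch 2.2.1 (add (!p1 && p3), !(p4 || !!p3)):
            (!p1 && p3): α-rule — add !p1, p3.
            !(p4 || !!p3): α-rule — add !p4, !!!p3.
            !!!p3: drop double negation, giving !p3.
            × closes — contains both p3 and !p3.
          branch 2.2.2 (add !(!p1 && p3), (p4 || !!p3)):
            !(!p1 && p3): β-rule — branch into !!p1  //  !p3.
              branch 2.2.2.1 (add !!p1):
                (p4 || !!p3): β-rule — branch into p4  //  !!p3.
                  branch 2.2.2.1.1 (add p4):
                    ○ open, literals {p1=T, p4=T, p5=T}.
                  branch 2.2.2.1.2 (add !!p3):
                    !!p3: drop double negation, giving p3.
                    ○ open, literals {p1=T, p3=T, p5=T}.
              branch 2.2.2.2 (add !p3):
                (p4 || !!p3): β-rule — branch into p4  //  !!p3.
                  branch 2.2.2.2.1 (add p4):
                    ○ open, literals {p3=F, p4=T, p5=T}.
                  branch 2.2.2.2.2 (add !!p3):
                    !!p3: drop double negation, giving p3.
                    × closes — contains both p3 and !p3.
2 branches closed, 10 open.
Each open branch fixes some atoms; the unmentioned ones are free. Counting distinct full assignments: branch {p4=T, p5=F} (p2, p3, p1) contributes 8 new; branch {p4=F, p5=T} (p2, p3, p1) contributes 8 new; branch {p5=F} (p2, p3, p4, p1) contributes 8 new; branch {p1=F, p3=T, p4=T, p5=F} (p2) contributes 0 new; branch {p1=F, p3=T, p5=F} (p2, p4) contributes 0 new; branch {p1=T, p3=F, p4=F, p5=F} (p2) contributes 0 new; branch {p3=F, p4=F, p5=F} (p2, p1) contributes 0 new; branch {p1=T, p4=T, p5=T} (p2, p3) contributes 4 new; branch {p1=T, p3=T, p5=T} (p2, p4) contributes 0 new; branch {p3=F, p4=T, p5=T} (p2, p1) contributes 2 new. Total: 30.

30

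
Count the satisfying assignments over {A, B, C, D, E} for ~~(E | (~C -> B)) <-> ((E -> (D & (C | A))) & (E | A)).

Initial set: {(~~(E | (~C -> B)) <-> ((E -> (D & (C | A))) & (E | A)))}.
(~~(E | (~C -> B)) <-> ((E -> (D & (C | A))) & (E | A))): β-rule — branch into ~~(E | (~C -> B)), ((E -> (D & (C | A))) & (E | A))  //  ~~~(E | (~C -> B)), ~((E -> (D & (C | A))) & (E | A)).
  branch 1 (add ~~(E | (~C -> B)), ((E -> (D & (C | A))) & (E | A))):
    ~~(E | (~C -> B)): drop double negation, giving (E | (~C -> B)).
    ((E -> (D & (C | A))) & (E | A)): α-rule — add (E -> (D & (C | A))), (E | A).
    (E | (~C -> B)): β-rule — branch into E  //  (~C -> B).
      branch 1.1 (add E):
        (E -> (D & (C | A))): β-rule — branch into ~E  //  (D & (C | A)).
          branch 1.1.1 (add ~E):
            × closes — contains both E and ~E.
          branch 1.1.2 (add (D & (C | A))):
            (D & (C | A)): α-rule — add D, (C | A).
            (E | A): β-rule — branch into E  //  A.
              branch 1.1.2.1 (add E):
                (C | A): β-rule — branch into C  //  A.
                  branch 1.1.2.1.1 (add C):
                    ○ open, literals {C=1, D=1, E=1}.
                  branch 1.1.2.1.2 (add A):
                    ○ open, literals {A=1, D=1, E=1}.
              branch 1.1.2.2 (add A):
                (C | A): β-rule — branch into C  //  A.
                  branch 1.1.2.2.1 (add C):
                    ○ open, literals {A=1, C=1, D=1, E=1}.
                  branch 1.1.2.2.2 (add A):
                    ○ open, literals {A=1, D=1, E=1}.
      branch 1.2 (add (~C -> B)):
        (E -> (D & (C | A))): β-rule — branch into ~E  //  (D & (C | A)).
          branch 1.2.1 (add ~E):
            (E | A): β-rule — branch into E  //  A.
              branch 1.2.1.1 (add E):
                × closes — contains both E and ~E.
              branch 1.2.1.2 (add A):
                (~C -> B): β-rule — branch into ~~C  //  B.
                  branch 1.2.1.2.1 (add ~~C):
                    ○ open, literals {A=1, C=1, E=0}.
                  branch 1.2.1.2.2 (add B):
                    ○ open, literals {A=1, B=1, E=0}.
          branch 1.2.2 (add (D & (C | A))):
            (D & (C | A)): α-rule — add D, (C | A).
            (E | A): β-rule — branch into E  //  A.
              branch 1.2.2.1 (add E):
                (~C -> B): β-rule — branch into ~~C  //  B.
                  branch 1.2.2.1.1 (add ~~C):
                    (C | A): β-rule — branch into C  //  A.
                      branch 1.2.2.1.1.1 (add C):
                        ○ open, literals {C=1, D=1, E=1}.
                      branch 1.2.2.1.1.2 (add A):
                        ○ open, literals {A=1, C=1, D=1, E=1}.
                  branch 1.2.2.1.2 (add B):
                    (C | A): β-rule — branch into C  //  A.
                      branch 1.2.2.1.2.1 (add C):
                        ○ open, literals {B=1, C=1, D=1, E=1}.
                      branch 1.2.2.1.2.2 (add A):
                        ○ open, literals {A=1, B=1, D=1, E=1}.
              branch 1.2.2.2 (add A):
                (~C -> B): β-rule — branch into ~~C  //  B.
                  branch 1.2.2.2.1 (add ~~C):
                    (C | A): β-rule — branch into C  //  A.
                      branch 1.2.2.2.1.1 (add C):
                        ○ open, literals {A=1, C=1, D=1}.
                      branch 1.2.2.2.1.2 (add A):
                        ○ open, literals {A=1, C=1, D=1}.
                  branch 1.2.2.2.2 (add B):
                    (C | A): β-rule — branch into C  //  A.
                      branch 1.2.2.2.2.1 (add C):
                        ○ open, literals {A=1, B=1, C=1, D=1}.
                      branch 1.2.2.2.2.2 (add A):
                        ○ open, literals {A=1, B=1, D=1}.
  branch 2 (add ~~~(E | (~C -> B)), ~((E -> (D & (C | A))) & (E | A))):
    ~~~(E | (~C -> B)): drop double negation, giving ~(E | (~C -> B)).
    ~(E | (~C -> B)): α-rule — add ~E, ~(~C -> B).
    ~(~C -> B): α-rule — add ~C, ~B.
    ~((E -> (D & (C | A))) & (E | A)): β-rule — branch into ~(E -> (D & (C | A)))  //  ~(E | A).
      branch 2.1 (add ~(E -> (D & (C | A)))):
        ~(E -> (D & (C | A))): α-rule — add E, ~(D & (C | A)).
        × closes — contains both E and ~E.
      branch 2.2 (add ~(E | A)):
        ~(E | A): α-rule — add ~E, ~A.
        ○ open, literals {A=0, B=0, C=0, E=0}.
3 branches closed, 15 open.
Each open branch fixes some atoms; the unmentioned ones are free. Counting distinct full assignments: branch {C=1, D=1, E=1} (A, B) contributes 4 new; branch {A=1, D=1, E=1} (B, C) contributes 2 new; branch {A=1, C=1, D=1, E=1} (B) contributes 0 new; branch {A=1, D=1, E=1} (B, C) contributes 0 new; branch {A=1, C=1, E=0} (B, D) contributes 4 new; branch {A=1, B=1, E=0} (C, D) contributes 2 new; branch {C=1, D=1, E=1} (A, B) contributes 0 new; branch {A=1, C=1, D=1, E=1} (B) contributes 0 new; branch {B=1, C=1, D=1, E=1} (A) contributes 0 new; branch {A=1, B=1, D=1, E=1} (C) contributes 0 new; branch {A=1, C=1, D=1} (B, E) contributes 0 new; branch {A=1, C=1, D=1} (B, E) contributes 0 new; branch {A=1, B=1, C=1, D=1} (E) contributes 0 new; branch {A=1, B=1, D=1} (C, E) contributes 0 new; branch {A=0, B=0, C=0, E=0} (D) contributes 2 new. Total: 14.

14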